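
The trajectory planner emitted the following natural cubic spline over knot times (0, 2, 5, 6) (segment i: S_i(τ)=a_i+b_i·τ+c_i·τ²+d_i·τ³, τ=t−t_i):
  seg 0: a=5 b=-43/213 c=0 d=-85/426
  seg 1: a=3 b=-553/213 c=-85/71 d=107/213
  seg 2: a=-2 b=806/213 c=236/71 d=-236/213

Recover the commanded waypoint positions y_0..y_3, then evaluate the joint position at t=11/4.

y_0=5 y_1=3 y_2=-2 y_3=4
S(11/4) = 2687/4544

y_0 = S_0(0) = a_0 = 5
y_1 = S_1(0) = a_1 = 3
y_2 = S_2(0) = a_2 = -2
y_3 = S_2(1) = 4
t_q=11/4 is in segment 1 (τ=3/4); S_1(τ)=2687/4544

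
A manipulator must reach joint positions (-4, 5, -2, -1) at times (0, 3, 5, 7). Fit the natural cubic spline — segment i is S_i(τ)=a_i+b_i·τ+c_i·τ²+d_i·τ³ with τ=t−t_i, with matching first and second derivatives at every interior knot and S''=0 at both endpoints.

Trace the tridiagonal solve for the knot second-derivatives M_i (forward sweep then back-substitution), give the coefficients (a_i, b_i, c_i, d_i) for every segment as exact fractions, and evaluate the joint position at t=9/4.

Δ: Δ0=3, Δ1=-7/2, Δ2=1/2
row 1: diag=10, rhs=-39; c'=1/5, d'=-39/10
row 2: denom=8−2·1/5=38/5; d'=(24−2·-39/10)/(38/5)=159/38
back: M2=159/38
back: M1=-39/10−1/5·159/38=-90/19
M: M0=0, M1=-90/19, M2=159/38, M3=0
seg 0: a=-4, c=M0/2=0, d=(M1−M0)/(6·3)=-5/19, b=Δ0−h0·(2M0+M1)/6=102/19
seg 1: a=5, c=M1/2=-45/19, d=(M2−M1)/(6·2)=113/152, b=Δ1−h1·(2M1+M2)/6=-33/19
seg 2: a=-2, c=M2/2=159/76, d=(M3−M2)/(6·2)=-53/152, b=Δ2−h2·(2M2+M3)/6=-87/38
t_q=9/4 → seg 0, τ=9/4; S=-4+102/19·τ+0·τ²+-5/19·τ³=6179/1216

  seg 0: a=-4 b=102/19 c=0 d=-5/19
  seg 1: a=5 b=-33/19 c=-45/19 d=113/152
  seg 2: a=-2 b=-87/38 c=159/76 d=-53/152
S(9/4) = 6179/1216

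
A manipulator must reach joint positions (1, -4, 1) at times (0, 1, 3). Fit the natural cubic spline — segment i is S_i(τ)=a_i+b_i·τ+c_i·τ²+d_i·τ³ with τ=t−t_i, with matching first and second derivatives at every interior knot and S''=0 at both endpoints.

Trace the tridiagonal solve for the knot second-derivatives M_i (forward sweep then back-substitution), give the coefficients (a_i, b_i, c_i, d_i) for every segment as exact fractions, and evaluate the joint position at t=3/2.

  seg 0: a=1 b=-25/4 c=0 d=5/4
  seg 1: a=-4 b=-5/2 c=15/4 d=-5/8
S(3/2) = -281/64

Δ: Δ0=-5, Δ1=5/2
row 1: diag=6, rhs=45; c'=1/3, d'=15/2
back: M1=15/2
M: M0=0, M1=15/2, M2=0
seg 0: a=1, c=M0/2=0, d=(M1−M0)/(6·1)=5/4, b=Δ0−h0·(2M0+M1)/6=-25/4
seg 1: a=-4, c=M1/2=15/4, d=(M2−M1)/(6·2)=-5/8, b=Δ1−h1·(2M1+M2)/6=-5/2
t_q=3/2 → seg 1, τ=1/2; S=-4+-5/2·τ+15/4·τ²+-5/8·τ³=-281/64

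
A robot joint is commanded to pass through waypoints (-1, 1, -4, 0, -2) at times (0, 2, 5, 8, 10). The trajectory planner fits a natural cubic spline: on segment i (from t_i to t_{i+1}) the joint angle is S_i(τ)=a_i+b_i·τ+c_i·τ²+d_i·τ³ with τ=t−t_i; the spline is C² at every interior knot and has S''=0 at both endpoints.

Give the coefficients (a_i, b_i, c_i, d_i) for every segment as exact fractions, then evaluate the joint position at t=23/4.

  seg 0: a=-1 b=917/510 c=0 d=-407/2040
  seg 1: a=1 b=-152/255 c=-407/340 d=857/3060
  seg 2: a=-4 b=-13/60 c=45/34 d=-823/3060
  seg 3: a=0 b=118/255 c=-373/340 d=373/2040
S(23/4) = -15369/4352

Δ: Δ0=1, Δ1=-5/3, Δ2=4/3, Δ3=-1
row 1: diag=10, rhs=-16; c'=3/10, d'=-8/5
row 2: denom=12−3·3/10=111/10; d'=(18−3·-8/5)/(111/10)=76/37
row 3: denom=10−3·10/37=340/37; d'=(-14−3·76/37)/(340/37)=-373/170
back: M3=-373/170
back: M2=76/37−10/37·-373/170=45/17
back: M1=-8/5−3/10·45/17=-407/170
M: M0=0, M1=-407/170, M2=45/17, M3=-373/170, M4=0
seg 0: a=-1, c=M0/2=0, d=(M1−M0)/(6·2)=-407/2040, b=Δ0−h0·(2M0+M1)/6=917/510
seg 1: a=1, c=M1/2=-407/340, d=(M2−M1)/(6·3)=857/3060, b=Δ1−h1·(2M1+M2)/6=-152/255
seg 2: a=-4, c=M2/2=45/34, d=(M3−M2)/(6·3)=-823/3060, b=Δ2−h2·(2M2+M3)/6=-13/60
seg 3: a=0, c=M3/2=-373/340, d=(M4−M3)/(6·2)=373/2040, b=Δ3−h3·(2M3+M4)/6=118/255
t_q=23/4 → seg 2, τ=3/4; S=-4+-13/60·τ+45/34·τ²+-823/3060·τ³=-15369/4352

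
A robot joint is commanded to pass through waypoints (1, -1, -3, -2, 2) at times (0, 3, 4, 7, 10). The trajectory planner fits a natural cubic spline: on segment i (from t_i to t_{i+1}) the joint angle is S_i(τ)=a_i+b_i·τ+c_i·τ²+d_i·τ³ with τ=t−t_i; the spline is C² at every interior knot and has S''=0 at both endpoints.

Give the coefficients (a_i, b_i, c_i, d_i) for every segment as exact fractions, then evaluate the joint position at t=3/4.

  seg 0: a=1 b=-11/228 c=0 d=-47/684
  seg 1: a=-1 b=-217/114 c=-47/76 d=119/228
  seg 2: a=-3 b=-359/228 c=18/19 d=-71/684
  seg 3: a=-2 b=149/114 c=1/76 d=-1/684
S(3/4) = 4547/4864

Δ: Δ0=-2/3, Δ1=-2, Δ2=1/3, Δ3=4/3
row 1: diag=8, rhs=-8; c'=1/8, d'=-1
row 2: denom=8−1·1/8=63/8; d'=(14−1·-1)/(63/8)=40/21
row 3: denom=12−3·8/21=76/7; d'=(6−3·40/21)/(76/7)=1/38
back: M3=1/38
back: M2=40/21−8/21·1/38=36/19
back: M1=-1−1/8·36/19=-47/38
M: M0=0, M1=-47/38, M2=36/19, M3=1/38, M4=0
seg 0: a=1, c=M0/2=0, d=(M1−M0)/(6·3)=-47/684, b=Δ0−h0·(2M0+M1)/6=-11/228
seg 1: a=-1, c=M1/2=-47/76, d=(M2−M1)/(6·1)=119/228, b=Δ1−h1·(2M1+M2)/6=-217/114
seg 2: a=-3, c=M2/2=18/19, d=(M3−M2)/(6·3)=-71/684, b=Δ2−h2·(2M2+M3)/6=-359/228
seg 3: a=-2, c=M3/2=1/76, d=(M4−M3)/(6·3)=-1/684, b=Δ3−h3·(2M3+M4)/6=149/114
t_q=3/4 → seg 0, τ=3/4; S=1+-11/228·τ+0·τ²+-47/684·τ³=4547/4864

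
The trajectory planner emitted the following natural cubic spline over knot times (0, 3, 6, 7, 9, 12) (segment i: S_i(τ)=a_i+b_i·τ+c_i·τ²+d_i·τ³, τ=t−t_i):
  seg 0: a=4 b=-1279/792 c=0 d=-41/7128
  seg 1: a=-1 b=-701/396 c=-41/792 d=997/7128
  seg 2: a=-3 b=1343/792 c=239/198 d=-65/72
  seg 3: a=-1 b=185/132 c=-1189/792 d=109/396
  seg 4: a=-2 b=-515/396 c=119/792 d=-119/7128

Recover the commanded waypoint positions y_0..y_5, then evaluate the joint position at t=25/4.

y_0 = S_0(0) = a_0 = 4
y_1 = S_1(0) = a_1 = -1
y_2 = S_2(0) = a_2 = -3
y_3 = S_3(0) = a_3 = -1
y_4 = S_4(0) = a_4 = -2
y_5 = S_4(3) = -5
t_q=25/4 is in segment 2 (τ=1/4); S_2(τ)=-14163/5632

y_0=4 y_1=-1 y_2=-3 y_3=-1 y_4=-2 y_5=-5
S(25/4) = -14163/5632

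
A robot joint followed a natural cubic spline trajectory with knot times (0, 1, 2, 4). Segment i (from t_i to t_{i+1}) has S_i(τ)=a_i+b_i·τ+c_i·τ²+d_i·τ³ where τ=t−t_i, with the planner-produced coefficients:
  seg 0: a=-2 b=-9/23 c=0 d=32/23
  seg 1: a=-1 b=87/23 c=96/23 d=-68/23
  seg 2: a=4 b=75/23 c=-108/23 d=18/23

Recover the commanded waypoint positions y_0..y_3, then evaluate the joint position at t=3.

y_0=-2 y_1=-1 y_2=4 y_3=-2
S(3) = 77/23

y_0 = S_0(0) = a_0 = -2
y_1 = S_1(0) = a_1 = -1
y_2 = S_2(0) = a_2 = 4
y_3 = S_2(2) = -2
t_q=3 is in segment 2 (τ=1); S_2(τ)=77/23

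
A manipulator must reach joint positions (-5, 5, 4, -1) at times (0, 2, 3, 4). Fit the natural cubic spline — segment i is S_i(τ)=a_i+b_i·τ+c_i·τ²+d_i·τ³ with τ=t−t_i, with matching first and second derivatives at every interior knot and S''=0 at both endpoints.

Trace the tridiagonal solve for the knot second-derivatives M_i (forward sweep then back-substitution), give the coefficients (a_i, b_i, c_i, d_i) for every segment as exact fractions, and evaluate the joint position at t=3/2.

Δ: Δ0=5, Δ1=-1, Δ2=-5
row 1: diag=6, rhs=-36; c'=1/6, d'=-6
row 2: denom=4−1·1/6=23/6; d'=(-24−1·-6)/(23/6)=-108/23
back: M2=-108/23
back: M1=-6−1/6·-108/23=-120/23
M: M0=0, M1=-120/23, M2=-108/23, M3=0
seg 0: a=-5, c=M0/2=0, d=(M1−M0)/(6·2)=-10/23, b=Δ0−h0·(2M0+M1)/6=155/23
seg 1: a=5, c=M1/2=-60/23, d=(M2−M1)/(6·1)=2/23, b=Δ1−h1·(2M1+M2)/6=35/23
seg 2: a=4, c=M2/2=-54/23, d=(M3−M2)/(6·1)=18/23, b=Δ2−h2·(2M2+M3)/6=-79/23
t_q=3/2 → seg 0, τ=3/2; S=-5+155/23·τ+0·τ²+-10/23·τ³=335/92

  seg 0: a=-5 b=155/23 c=0 d=-10/23
  seg 1: a=5 b=35/23 c=-60/23 d=2/23
  seg 2: a=4 b=-79/23 c=-54/23 d=18/23
S(3/2) = 335/92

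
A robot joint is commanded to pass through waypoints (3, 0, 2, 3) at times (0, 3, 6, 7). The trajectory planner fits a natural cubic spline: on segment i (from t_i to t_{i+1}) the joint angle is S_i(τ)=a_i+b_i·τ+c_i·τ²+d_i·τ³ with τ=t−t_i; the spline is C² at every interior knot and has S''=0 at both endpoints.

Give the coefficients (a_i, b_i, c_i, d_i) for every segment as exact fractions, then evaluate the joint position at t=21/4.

Δ: Δ0=-1, Δ1=2/3, Δ2=1
row 1: diag=12, rhs=10; c'=1/4, d'=5/6
row 2: denom=8−3·1/4=29/4; d'=(2−3·5/6)/(29/4)=-2/29
back: M2=-2/29
back: M1=5/6−1/4·-2/29=74/87
M: M0=0, M1=74/87, M2=-2/29, M3=0
seg 0: a=3, c=M0/2=0, d=(M1−M0)/(6·3)=37/783, b=Δ0−h0·(2M0+M1)/6=-124/87
seg 1: a=0, c=M1/2=37/87, d=(M2−M1)/(6·3)=-40/783, b=Δ1−h1·(2M1+M2)/6=-13/87
seg 2: a=2, c=M2/2=-1/29, d=(M3−M2)/(6·1)=1/87, b=Δ2−h2·(2M2+M3)/6=89/87
t_q=21/4 → seg 1, τ=9/4; S=0+-13/87·τ+37/87·τ²+-40/783·τ³=573/464

  seg 0: a=3 b=-124/87 c=0 d=37/783
  seg 1: a=0 b=-13/87 c=37/87 d=-40/783
  seg 2: a=2 b=89/87 c=-1/29 d=1/87
S(21/4) = 573/464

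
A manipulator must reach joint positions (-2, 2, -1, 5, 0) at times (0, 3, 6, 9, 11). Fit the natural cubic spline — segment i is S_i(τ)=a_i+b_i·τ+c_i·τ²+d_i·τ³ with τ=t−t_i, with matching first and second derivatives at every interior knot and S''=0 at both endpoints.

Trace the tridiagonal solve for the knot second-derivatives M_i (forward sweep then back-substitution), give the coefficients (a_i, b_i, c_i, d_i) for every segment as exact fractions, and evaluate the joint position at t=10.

  seg 0: a=-2 b=1883/828 c=0 d=-779/7452
  seg 1: a=2 b=-227/414 c=-779/828 d=1963/7452
  seg 2: a=-1 b=761/828 c=296/207 d=-2657/7452
  seg 3: a=5 b=-53/414 c=-491/276 d=491/1656
S(10) = 1871/552

Δ: Δ0=4/3, Δ1=-1, Δ2=2, Δ3=-5/2
row 1: diag=12, rhs=-14; c'=1/4, d'=-7/6
row 2: denom=12−3·1/4=45/4; d'=(18−3·-7/6)/(45/4)=86/45
row 3: denom=10−3·4/15=46/5; d'=(-27−3·86/45)/(46/5)=-491/138
back: M3=-491/138
back: M2=86/45−4/15·-491/138=592/207
back: M1=-7/6−1/4·592/207=-779/414
M: M0=0, M1=-779/414, M2=592/207, M3=-491/138, M4=0
seg 0: a=-2, c=M0/2=0, d=(M1−M0)/(6·3)=-779/7452, b=Δ0−h0·(2M0+M1)/6=1883/828
seg 1: a=2, c=M1/2=-779/828, d=(M2−M1)/(6·3)=1963/7452, b=Δ1−h1·(2M1+M2)/6=-227/414
seg 2: a=-1, c=M2/2=296/207, d=(M3−M2)/(6·3)=-2657/7452, b=Δ2−h2·(2M2+M3)/6=761/828
seg 3: a=5, c=M3/2=-491/276, d=(M4−M3)/(6·2)=491/1656, b=Δ3−h3·(2M3+M4)/6=-53/414
t_q=10 → seg 3, τ=1; S=5+-53/414·τ+-491/276·τ²+491/1656·τ³=1871/552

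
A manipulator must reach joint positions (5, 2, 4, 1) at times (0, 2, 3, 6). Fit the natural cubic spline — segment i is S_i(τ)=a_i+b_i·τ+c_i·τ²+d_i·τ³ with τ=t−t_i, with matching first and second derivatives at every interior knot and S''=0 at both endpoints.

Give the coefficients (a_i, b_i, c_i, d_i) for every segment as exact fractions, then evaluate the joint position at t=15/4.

Δ: Δ0=-3/2, Δ1=2, Δ2=-1
row 1: diag=6, rhs=21; c'=1/6, d'=7/2
row 2: denom=8−1·1/6=47/6; d'=(-18−1·7/2)/(47/6)=-129/47
back: M2=-129/47
back: M1=7/2−1/6·-129/47=186/47
M: M0=0, M1=186/47, M2=-129/47, M3=0
seg 0: a=5, c=M0/2=0, d=(M1−M0)/(6·2)=31/94, b=Δ0−h0·(2M0+M1)/6=-265/94
seg 1: a=2, c=M1/2=93/47, d=(M2−M1)/(6·1)=-105/94, b=Δ1−h1·(2M1+M2)/6=107/94
seg 2: a=4, c=M2/2=-129/94, d=(M3−M2)/(6·3)=43/282, b=Δ2−h2·(2M2+M3)/6=82/47
t_q=15/4 → seg 2, τ=3/4; S=4+82/47·τ+-129/94·τ²+43/282·τ³=27679/6016

  seg 0: a=5 b=-265/94 c=0 d=31/94
  seg 1: a=2 b=107/94 c=93/47 d=-105/94
  seg 2: a=4 b=82/47 c=-129/94 d=43/282
S(15/4) = 27679/6016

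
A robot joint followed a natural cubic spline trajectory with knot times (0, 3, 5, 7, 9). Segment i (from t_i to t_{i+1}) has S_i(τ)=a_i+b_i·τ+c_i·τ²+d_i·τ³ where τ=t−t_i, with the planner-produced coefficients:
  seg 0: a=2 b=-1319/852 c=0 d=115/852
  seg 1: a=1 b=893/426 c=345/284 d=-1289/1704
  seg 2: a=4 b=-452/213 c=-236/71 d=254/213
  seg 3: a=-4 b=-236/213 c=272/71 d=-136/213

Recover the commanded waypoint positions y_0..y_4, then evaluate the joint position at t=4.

y_0 = S_0(0) = a_0 = 2
y_1 = S_1(0) = a_1 = 1
y_2 = S_2(0) = a_2 = 4
y_3 = S_3(0) = a_3 = -4
y_4 = S_3(2) = 4
t_q=4 is in segment 1 (τ=1); S_1(τ)=2019/568

y_0=2 y_1=1 y_2=4 y_3=-4 y_4=4
S(4) = 2019/568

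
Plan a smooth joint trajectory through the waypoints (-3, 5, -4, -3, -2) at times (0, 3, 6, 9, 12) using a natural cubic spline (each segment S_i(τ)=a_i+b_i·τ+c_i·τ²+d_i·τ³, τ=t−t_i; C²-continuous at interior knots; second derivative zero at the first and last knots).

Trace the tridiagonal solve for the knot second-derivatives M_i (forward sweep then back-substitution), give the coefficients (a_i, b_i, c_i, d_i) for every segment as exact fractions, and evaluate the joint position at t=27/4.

Δ: Δ0=8/3, Δ1=-3, Δ2=1/3, Δ3=1/3
row 1: diag=12, rhs=-34; c'=1/4, d'=-17/6
row 2: denom=12−3·1/4=45/4; d'=(20−3·-17/6)/(45/4)=38/15
row 3: denom=12−3·4/15=56/5; d'=(0−3·38/15)/(56/5)=-19/28
back: M3=-19/28
back: M2=38/15−4/15·-19/28=19/7
back: M1=-17/6−1/4·19/7=-295/84
M: M0=0, M1=-295/84, M2=19/7, M3=-19/28, M4=0
seg 0: a=-3, c=M0/2=0, d=(M1−M0)/(6·3)=-295/1512, b=Δ0−h0·(2M0+M1)/6=743/168
seg 1: a=5, c=M1/2=-295/168, d=(M2−M1)/(6·3)=523/1512, b=Δ1−h1·(2M1+M2)/6=-71/84
seg 2: a=-4, c=M2/2=19/14, d=(M3−M2)/(6·3)=-95/504, b=Δ2−h2·(2M2+M3)/6=-49/24
seg 3: a=-3, c=M3/2=-19/56, d=(M4−M3)/(6·3)=19/504, b=Δ3−h3·(2M3+M4)/6=85/84
t_q=27/4 → seg 2, τ=3/4; S=-4+-49/24·τ+19/14·τ²+-95/504·τ³=-17373/3584

  seg 0: a=-3 b=743/168 c=0 d=-295/1512
  seg 1: a=5 b=-71/84 c=-295/168 d=523/1512
  seg 2: a=-4 b=-49/24 c=19/14 d=-95/504
  seg 3: a=-3 b=85/84 c=-19/56 d=19/504
S(27/4) = -17373/3584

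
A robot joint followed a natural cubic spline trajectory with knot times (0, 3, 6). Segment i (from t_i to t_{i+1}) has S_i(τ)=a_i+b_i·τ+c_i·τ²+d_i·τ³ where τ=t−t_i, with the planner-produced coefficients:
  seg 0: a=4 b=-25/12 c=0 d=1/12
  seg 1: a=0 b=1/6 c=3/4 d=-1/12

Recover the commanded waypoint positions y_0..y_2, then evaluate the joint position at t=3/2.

y_0=4 y_1=0 y_2=5
S(3/2) = 37/32

y_0 = S_0(0) = a_0 = 4
y_1 = S_1(0) = a_1 = 0
y_2 = S_1(3) = 5
t_q=3/2 is in segment 0 (τ=3/2); S_0(τ)=37/32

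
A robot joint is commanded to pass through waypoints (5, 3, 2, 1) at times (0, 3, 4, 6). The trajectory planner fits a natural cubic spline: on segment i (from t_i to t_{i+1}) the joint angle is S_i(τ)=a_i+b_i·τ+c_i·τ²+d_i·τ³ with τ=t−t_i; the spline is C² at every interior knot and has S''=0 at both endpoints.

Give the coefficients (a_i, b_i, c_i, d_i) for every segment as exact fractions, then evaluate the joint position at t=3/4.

Δ: Δ0=-2/3, Δ1=-1, Δ2=-1/2
row 1: diag=8, rhs=-2; c'=1/8, d'=-1/4
row 2: denom=6−1·1/8=47/8; d'=(3−1·-1/4)/(47/8)=26/47
back: M2=26/47
back: M1=-1/4−1/8·26/47=-15/47
M: M0=0, M1=-15/47, M2=26/47, M3=0
seg 0: a=5, c=M0/2=0, d=(M1−M0)/(6·3)=-5/282, b=Δ0−h0·(2M0+M1)/6=-143/282
seg 1: a=3, c=M1/2=-15/94, d=(M2−M1)/(6·1)=41/282, b=Δ1−h1·(2M1+M2)/6=-139/141
seg 2: a=2, c=M2/2=13/47, d=(M3−M2)/(6·2)=-13/282, b=Δ2−h2·(2M2+M3)/6=-245/282
t_q=3/4 → seg 0, τ=3/4; S=5+-143/282·τ+0·τ²+-5/282·τ³=27747/6016

  seg 0: a=5 b=-143/282 c=0 d=-5/282
  seg 1: a=3 b=-139/141 c=-15/94 d=41/282
  seg 2: a=2 b=-245/282 c=13/47 d=-13/282
S(3/4) = 27747/6016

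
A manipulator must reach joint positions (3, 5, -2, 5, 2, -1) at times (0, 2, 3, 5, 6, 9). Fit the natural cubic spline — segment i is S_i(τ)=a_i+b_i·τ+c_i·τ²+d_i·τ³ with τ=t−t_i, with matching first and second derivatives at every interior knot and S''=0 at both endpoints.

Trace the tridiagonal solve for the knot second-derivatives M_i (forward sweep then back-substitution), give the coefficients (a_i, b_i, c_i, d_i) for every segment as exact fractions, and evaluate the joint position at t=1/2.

Δ: Δ0=1, Δ1=-7, Δ2=7/2, Δ3=-3, Δ4=-1
row 1: diag=6, rhs=-48; c'=1/6, d'=-8
row 2: denom=6−1·1/6=35/6; d'=(63−1·-8)/(35/6)=426/35
row 3: denom=6−2·12/35=186/35; d'=(-39−2·426/35)/(186/35)=-739/62
row 4: denom=8−1·35/186=1453/186; d'=(12−1·-739/62)/(1453/186)=4449/1453
back: M4=4449/1453
back: M3=-739/62−35/186·4449/1453=-18156/1453
back: M2=426/35−12/35·-18156/1453=23910/1453
back: M1=-8−1/6·23910/1453=-15609/1453
M: M0=0, M1=-15609/1453, M2=23910/1453, M3=-18156/1453, M4=4449/1453, M5=0
seg 0: a=3, c=M0/2=0, d=(M1−M0)/(6·2)=-5203/5812, b=Δ0−h0·(2M0+M1)/6=6656/1453
seg 1: a=5, c=M1/2=-15609/2906, d=(M2−M1)/(6·1)=13173/2906, b=Δ1−h1·(2M1+M2)/6=-8953/1453
seg 2: a=-2, c=M2/2=11955/1453, d=(M3−M2)/(6·2)=-7011/2906, b=Δ2−h2·(2M2+M3)/6=-9605/2906
seg 3: a=5, c=M3/2=-9078/1453, d=(M4−M3)/(6·1)=7535/2906, b=Δ3−h3·(2M3+M4)/6=1903/2906
seg 4: a=2, c=M4/2=4449/2906, d=(M5−M4)/(6·3)=-1483/8718, b=Δ4−h4·(2M4+M5)/6=-5902/1453
t_q=1/2 → seg 0, τ=1/2; S=3+6656/1453·τ+0·τ²+-5203/5812·τ³=240781/46496

  seg 0: a=3 b=6656/1453 c=0 d=-5203/5812
  seg 1: a=5 b=-8953/1453 c=-15609/2906 d=13173/2906
  seg 2: a=-2 b=-9605/2906 c=11955/1453 d=-7011/2906
  seg 3: a=5 b=1903/2906 c=-9078/1453 d=7535/2906
  seg 4: a=2 b=-5902/1453 c=4449/2906 d=-1483/8718
S(1/2) = 240781/46496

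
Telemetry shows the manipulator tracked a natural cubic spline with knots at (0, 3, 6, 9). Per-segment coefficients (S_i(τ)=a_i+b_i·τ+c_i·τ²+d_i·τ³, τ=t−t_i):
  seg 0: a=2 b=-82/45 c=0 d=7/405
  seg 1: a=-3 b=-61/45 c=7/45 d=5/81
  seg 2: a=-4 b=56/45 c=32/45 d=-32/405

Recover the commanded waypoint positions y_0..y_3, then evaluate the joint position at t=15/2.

y_0 = S_0(0) = a_0 = 2
y_1 = S_1(0) = a_1 = -3
y_2 = S_2(0) = a_2 = -4
y_3 = S_2(3) = 4
t_q=15/2 is in segment 2 (τ=3/2); S_2(τ)=-4/5

y_0=2 y_1=-3 y_2=-4 y_3=4
S(15/2) = -4/5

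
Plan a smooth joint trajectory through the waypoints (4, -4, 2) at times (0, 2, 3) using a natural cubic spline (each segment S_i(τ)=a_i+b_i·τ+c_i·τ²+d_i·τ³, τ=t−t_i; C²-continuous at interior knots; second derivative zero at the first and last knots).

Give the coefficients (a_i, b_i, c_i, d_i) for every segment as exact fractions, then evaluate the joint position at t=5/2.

  seg 0: a=4 b=-22/3 c=0 d=5/6
  seg 1: a=-4 b=8/3 c=5 d=-5/3
S(5/2) = -13/8

Δ: Δ0=-4, Δ1=6
row 1: diag=6, rhs=60; c'=1/6, d'=10
back: M1=10
M: M0=0, M1=10, M2=0
seg 0: a=4, c=M0/2=0, d=(M1−M0)/(6·2)=5/6, b=Δ0−h0·(2M0+M1)/6=-22/3
seg 1: a=-4, c=M1/2=5, d=(M2−M1)/(6·1)=-5/3, b=Δ1−h1·(2M1+M2)/6=8/3
t_q=5/2 → seg 1, τ=1/2; S=-4+8/3·τ+5·τ²+-5/3·τ³=-13/8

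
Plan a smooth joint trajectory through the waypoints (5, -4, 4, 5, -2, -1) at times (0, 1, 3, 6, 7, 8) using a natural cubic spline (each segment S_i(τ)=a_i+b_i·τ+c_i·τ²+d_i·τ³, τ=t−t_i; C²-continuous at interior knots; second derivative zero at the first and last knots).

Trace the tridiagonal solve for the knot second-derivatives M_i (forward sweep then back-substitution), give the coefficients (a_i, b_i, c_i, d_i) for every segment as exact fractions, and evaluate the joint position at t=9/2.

Δ: Δ0=-9, Δ1=4, Δ2=1/3, Δ3=-7, Δ4=1
row 1: diag=6, rhs=78; c'=1/3, d'=13
row 2: denom=10−2·1/3=28/3; d'=(-22−2·13)/(28/3)=-36/7
row 3: denom=8−3·9/28=197/28; d'=(-44−3·-36/7)/(197/28)=-800/197
row 4: denom=4−1·28/197=760/197; d'=(48−1·-800/197)/(760/197)=1282/95
back: M4=1282/95
back: M3=-800/197−28/197·1282/95=-568/95
back: M2=-36/7−9/28·-568/95=-306/95
back: M1=13−1/3·-306/95=1337/95
M: M0=0, M1=1337/95, M2=-306/95, M3=-568/95, M4=1282/95, M5=0
seg 0: a=5, c=M0/2=0, d=(M1−M0)/(6·1)=1337/570, b=Δ0−h0·(2M0+M1)/6=-6467/570
seg 1: a=-4, c=M1/2=1337/190, d=(M2−M1)/(6·2)=-1643/1140, b=Δ1−h1·(2M1+M2)/6=-1228/285
seg 2: a=4, c=M2/2=-153/95, d=(M3−M2)/(6·3)=-131/855, b=Δ2−h2·(2M2+M3)/6=373/57
seg 3: a=5, c=M3/2=-284/95, d=(M4−M3)/(6·1)=185/57, b=Δ3−h3·(2M3+M4)/6=-2068/285
seg 4: a=-2, c=M4/2=641/95, d=(M5−M4)/(6·1)=-641/285, b=Δ4−h4·(2M4+M5)/6=-997/285
t_q=9/2 → seg 2, τ=3/2; S=4+373/57·τ+-153/95·τ²+-131/855·τ³=387/40

  seg 0: a=5 b=-6467/570 c=0 d=1337/570
  seg 1: a=-4 b=-1228/285 c=1337/190 d=-1643/1140
  seg 2: a=4 b=373/57 c=-153/95 d=-131/855
  seg 3: a=5 b=-2068/285 c=-284/95 d=185/57
  seg 4: a=-2 b=-997/285 c=641/95 d=-641/285
S(9/2) = 387/40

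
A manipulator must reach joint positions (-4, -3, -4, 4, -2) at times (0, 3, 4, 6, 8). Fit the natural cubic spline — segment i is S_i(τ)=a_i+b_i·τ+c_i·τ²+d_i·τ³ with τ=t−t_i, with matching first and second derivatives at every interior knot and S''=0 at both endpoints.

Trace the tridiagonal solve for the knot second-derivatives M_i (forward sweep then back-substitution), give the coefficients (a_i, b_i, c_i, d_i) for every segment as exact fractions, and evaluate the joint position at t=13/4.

  seg 0: a=-4 b=679/516 c=0 d=-169/1548
  seg 1: a=-3 b=-421/258 c=-169/172 d=833/516
  seg 2: a=-4 b=643/516 c=166/43 d=-2563/2064
  seg 3: a=4 b=461/258 c=-1235/344 d=1235/2064
S(13/4) = -37913/11008

Δ: Δ0=1/3, Δ1=-1, Δ2=4, Δ3=-3
row 1: diag=8, rhs=-8; c'=1/8, d'=-1
row 2: denom=6−1·1/8=47/8; d'=(30−1·-1)/(47/8)=248/47
row 3: denom=8−2·16/47=344/47; d'=(-42−2·248/47)/(344/47)=-1235/172
back: M3=-1235/172
back: M2=248/47−16/47·-1235/172=332/43
back: M1=-1−1/8·332/43=-169/86
M: M0=0, M1=-169/86, M2=332/43, M3=-1235/172, M4=0
seg 0: a=-4, c=M0/2=0, d=(M1−M0)/(6·3)=-169/1548, b=Δ0−h0·(2M0+M1)/6=679/516
seg 1: a=-3, c=M1/2=-169/172, d=(M2−M1)/(6·1)=833/516, b=Δ1−h1·(2M1+M2)/6=-421/258
seg 2: a=-4, c=M2/2=166/43, d=(M3−M2)/(6·2)=-2563/2064, b=Δ2−h2·(2M2+M3)/6=643/516
seg 3: a=4, c=M3/2=-1235/344, d=(M4−M3)/(6·2)=1235/2064, b=Δ3−h3·(2M3+M4)/6=461/258
t_q=13/4 → seg 1, τ=1/4; S=-3+-421/258·τ+-169/172·τ²+833/516·τ³=-37913/11008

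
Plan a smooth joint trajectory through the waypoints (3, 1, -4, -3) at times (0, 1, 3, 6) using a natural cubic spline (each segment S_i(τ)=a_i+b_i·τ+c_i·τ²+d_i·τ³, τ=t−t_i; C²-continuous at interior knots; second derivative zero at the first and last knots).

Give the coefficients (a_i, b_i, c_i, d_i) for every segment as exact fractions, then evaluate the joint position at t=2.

Δ: Δ0=-2, Δ1=-5/2, Δ2=1/3
row 1: diag=6, rhs=-3; c'=1/3, d'=-1/2
row 2: denom=10−2·1/3=28/3; d'=(17−2·-1/2)/(28/3)=27/14
back: M2=27/14
back: M1=-1/2−1/3·27/14=-8/7
M: M0=0, M1=-8/7, M2=27/14, M3=0
seg 0: a=3, c=M0/2=0, d=(M1−M0)/(6·1)=-4/21, b=Δ0−h0·(2M0+M1)/6=-38/21
seg 1: a=1, c=M1/2=-4/7, d=(M2−M1)/(6·2)=43/168, b=Δ1−h1·(2M1+M2)/6=-50/21
seg 2: a=-4, c=M2/2=27/28, d=(M3−M2)/(6·3)=-3/28, b=Δ2−h2·(2M2+M3)/6=-67/42
t_q=2 → seg 1, τ=1; S=1+-50/21·τ+-4/7·τ²+43/168·τ³=-95/56

  seg 0: a=3 b=-38/21 c=0 d=-4/21
  seg 1: a=1 b=-50/21 c=-4/7 d=43/168
  seg 2: a=-4 b=-67/42 c=27/28 d=-3/28
S(2) = -95/56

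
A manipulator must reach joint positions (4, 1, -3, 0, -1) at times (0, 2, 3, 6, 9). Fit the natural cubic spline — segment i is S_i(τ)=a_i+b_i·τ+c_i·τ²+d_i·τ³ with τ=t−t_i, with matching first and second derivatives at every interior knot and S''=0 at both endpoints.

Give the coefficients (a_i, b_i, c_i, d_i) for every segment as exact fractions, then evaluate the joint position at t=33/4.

Δ: Δ0=-3/2, Δ1=-4, Δ2=1, Δ3=-1/3
row 1: diag=6, rhs=-15; c'=1/6, d'=-5/2
row 2: denom=8−1·1/6=47/6; d'=(30−1·-5/2)/(47/6)=195/47
row 3: denom=12−3·18/47=510/47; d'=(-8−3·195/47)/(510/47)=-961/510
back: M3=-961/510
back: M2=195/47−18/47·-961/510=414/85
back: M1=-5/2−1/6·414/85=-563/170
M: M0=0, M1=-563/170, M2=414/85, M3=-961/510, M4=0
seg 0: a=4, c=M0/2=0, d=(M1−M0)/(6·2)=-563/2040, b=Δ0−h0·(2M0+M1)/6=-101/255
seg 1: a=1, c=M1/2=-563/340, d=(M2−M1)/(6·1)=1391/1020, b=Δ1−h1·(2M1+M2)/6=-1891/510
seg 2: a=-3, c=M2/2=207/85, d=(M3−M2)/(6·3)=-689/1836, b=Δ2−h2·(2M2+M3)/6=-2987/1020
seg 3: a=0, c=M3/2=-961/1020, d=(M4−M3)/(6·3)=961/9180, b=Δ3−h3·(2M3+M4)/6=791/510
t_q=33/4 → seg 3, τ=9/4; S=0+791/510·τ+-961/1020·τ²+961/9180·τ³=-381/4352

  seg 0: a=4 b=-101/255 c=0 d=-563/2040
  seg 1: a=1 b=-1891/510 c=-563/340 d=1391/1020
  seg 2: a=-3 b=-2987/1020 c=207/85 d=-689/1836
  seg 3: a=0 b=791/510 c=-961/1020 d=961/9180
S(33/4) = -381/4352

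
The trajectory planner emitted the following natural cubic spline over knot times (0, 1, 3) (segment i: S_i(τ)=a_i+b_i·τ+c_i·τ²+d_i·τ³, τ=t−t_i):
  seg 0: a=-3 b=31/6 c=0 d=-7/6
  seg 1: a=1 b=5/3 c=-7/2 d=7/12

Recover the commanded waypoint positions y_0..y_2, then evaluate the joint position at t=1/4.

y_0=-3 y_1=1 y_2=-5
S(1/4) = -221/128

y_0 = S_0(0) = a_0 = -3
y_1 = S_1(0) = a_1 = 1
y_2 = S_1(2) = -5
t_q=1/4 is in segment 0 (τ=1/4); S_0(τ)=-221/128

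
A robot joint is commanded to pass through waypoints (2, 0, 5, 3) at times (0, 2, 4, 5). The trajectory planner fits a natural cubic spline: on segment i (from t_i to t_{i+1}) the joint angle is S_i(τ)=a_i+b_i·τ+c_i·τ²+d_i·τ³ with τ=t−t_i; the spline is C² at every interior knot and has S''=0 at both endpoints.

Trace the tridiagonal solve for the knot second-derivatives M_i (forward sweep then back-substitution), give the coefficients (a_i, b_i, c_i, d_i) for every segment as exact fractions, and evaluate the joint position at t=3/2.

Δ: Δ0=-1, Δ1=5/2, Δ2=-2
row 1: diag=8, rhs=21; c'=1/4, d'=21/8
row 2: denom=6−2·1/4=11/2; d'=(-27−2·21/8)/(11/2)=-129/22
back: M2=-129/22
back: M1=21/8−1/4·-129/22=45/11
M: M0=0, M1=45/11, M2=-129/22, M3=0
seg 0: a=2, c=M0/2=0, d=(M1−M0)/(6·2)=15/44, b=Δ0−h0·(2M0+M1)/6=-26/11
seg 1: a=0, c=M1/2=45/22, d=(M2−M1)/(6·2)=-73/88, b=Δ1−h1·(2M1+M2)/6=19/11
seg 2: a=5, c=M2/2=-129/44, d=(M3−M2)/(6·1)=43/44, b=Δ2−h2·(2M2+M3)/6=-1/22
t_q=3/2 → seg 0, τ=3/2; S=2+-26/11·τ+0·τ²+15/44·τ³=-139/352

  seg 0: a=2 b=-26/11 c=0 d=15/44
  seg 1: a=0 b=19/11 c=45/22 d=-73/88
  seg 2: a=5 b=-1/22 c=-129/44 d=43/44
S(3/2) = -139/352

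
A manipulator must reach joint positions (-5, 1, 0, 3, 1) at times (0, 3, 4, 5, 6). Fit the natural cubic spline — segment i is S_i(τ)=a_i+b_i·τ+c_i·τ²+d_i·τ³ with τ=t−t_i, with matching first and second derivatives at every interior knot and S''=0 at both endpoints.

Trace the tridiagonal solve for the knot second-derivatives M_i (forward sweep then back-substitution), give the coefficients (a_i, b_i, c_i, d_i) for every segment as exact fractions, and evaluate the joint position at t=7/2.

  seg 0: a=-5 b=215/58 c=0 d=-11/58
  seg 1: a=1 b=-41/29 c=-99/58 d=123/58
  seg 2: a=0 b=89/58 c=135/29 d=-185/58
  seg 3: a=3 b=37/29 c=-285/58 d=95/58
S(7/2) = 61/464

Δ: Δ0=2, Δ1=-1, Δ2=3, Δ3=-2
row 1: diag=8, rhs=-18; c'=1/8, d'=-9/4
row 2: denom=4−1·1/8=31/8; d'=(24−1·-9/4)/(31/8)=210/31
row 3: denom=4−1·8/31=116/31; d'=(-30−1·210/31)/(116/31)=-285/29
back: M3=-285/29
back: M2=210/31−8/31·-285/29=270/29
back: M1=-9/4−1/8·270/29=-99/29
M: M0=0, M1=-99/29, M2=270/29, M3=-285/29, M4=0
seg 0: a=-5, c=M0/2=0, d=(M1−M0)/(6·3)=-11/58, b=Δ0−h0·(2M0+M1)/6=215/58
seg 1: a=1, c=M1/2=-99/58, d=(M2−M1)/(6·1)=123/58, b=Δ1−h1·(2M1+M2)/6=-41/29
seg 2: a=0, c=M2/2=135/29, d=(M3−M2)/(6·1)=-185/58, b=Δ2−h2·(2M2+M3)/6=89/58
seg 3: a=3, c=M3/2=-285/58, d=(M4−M3)/(6·1)=95/58, b=Δ3−h3·(2M3+M4)/6=37/29
t_q=7/2 → seg 1, τ=1/2; S=1+-41/29·τ+-99/58·τ²+123/58·τ³=61/464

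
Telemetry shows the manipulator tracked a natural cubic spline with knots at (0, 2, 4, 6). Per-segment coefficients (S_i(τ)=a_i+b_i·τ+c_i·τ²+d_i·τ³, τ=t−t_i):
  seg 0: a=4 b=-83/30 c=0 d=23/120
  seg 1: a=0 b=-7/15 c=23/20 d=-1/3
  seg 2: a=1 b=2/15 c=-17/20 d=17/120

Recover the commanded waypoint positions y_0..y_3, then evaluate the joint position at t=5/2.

y_0 = S_0(0) = a_0 = 4
y_1 = S_1(0) = a_1 = 0
y_2 = S_2(0) = a_2 = 1
y_3 = S_2(2) = -1
t_q=5/2 is in segment 1 (τ=1/2); S_1(τ)=1/80

y_0=4 y_1=0 y_2=1 y_3=-1
S(5/2) = 1/80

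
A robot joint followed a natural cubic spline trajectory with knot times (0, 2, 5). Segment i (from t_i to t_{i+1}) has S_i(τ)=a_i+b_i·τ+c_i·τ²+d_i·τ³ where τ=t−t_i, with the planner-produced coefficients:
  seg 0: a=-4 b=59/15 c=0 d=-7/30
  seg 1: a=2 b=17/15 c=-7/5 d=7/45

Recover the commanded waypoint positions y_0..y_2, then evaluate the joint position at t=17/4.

y_0 = S_0(0) = a_0 = -4
y_1 = S_1(0) = a_1 = 2
y_2 = S_1(3) = -3
t_q=17/4 is in segment 1 (τ=9/4); S_1(τ)=-49/64

y_0=-4 y_1=2 y_2=-3
S(17/4) = -49/64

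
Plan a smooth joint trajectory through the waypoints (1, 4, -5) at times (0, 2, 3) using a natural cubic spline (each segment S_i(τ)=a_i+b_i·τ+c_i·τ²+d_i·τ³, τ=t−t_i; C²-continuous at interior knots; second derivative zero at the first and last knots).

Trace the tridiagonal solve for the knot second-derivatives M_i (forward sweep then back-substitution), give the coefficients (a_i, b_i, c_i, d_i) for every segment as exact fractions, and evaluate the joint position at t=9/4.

  seg 0: a=1 b=5 c=0 d=-7/8
  seg 1: a=4 b=-11/2 c=-21/4 d=7/4
S(9/4) = 595/256

Δ: Δ0=3/2, Δ1=-9
row 1: diag=6, rhs=-63; c'=1/6, d'=-21/2
back: M1=-21/2
M: M0=0, M1=-21/2, M2=0
seg 0: a=1, c=M0/2=0, d=(M1−M0)/(6·2)=-7/8, b=Δ0−h0·(2M0+M1)/6=5
seg 1: a=4, c=M1/2=-21/4, d=(M2−M1)/(6·1)=7/4, b=Δ1−h1·(2M1+M2)/6=-11/2
t_q=9/4 → seg 1, τ=1/4; S=4+-11/2·τ+-21/4·τ²+7/4·τ³=595/256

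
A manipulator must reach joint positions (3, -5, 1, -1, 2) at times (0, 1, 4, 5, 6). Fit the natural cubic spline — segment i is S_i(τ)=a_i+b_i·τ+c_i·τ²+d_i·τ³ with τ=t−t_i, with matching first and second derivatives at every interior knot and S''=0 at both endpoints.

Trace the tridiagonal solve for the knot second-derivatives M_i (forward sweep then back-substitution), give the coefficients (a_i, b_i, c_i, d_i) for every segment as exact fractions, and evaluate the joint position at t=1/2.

  seg 0: a=3 b=-2069/212 c=0 d=373/212
  seg 1: a=-5 b=-475/106 c=1119/212 d=-661/636
  seg 2: a=1 b=-185/212 c=-216/53 d=625/212
  seg 3: a=-1 b=-19/106 c=1011/212 d=-337/212
S(1/2) = -2815/1696

Δ: Δ0=-8, Δ1=2, Δ2=-2, Δ3=3
row 1: diag=8, rhs=60; c'=3/8, d'=15/2
row 2: denom=8−3·3/8=55/8; d'=(-24−3·15/2)/(55/8)=-372/55
row 3: denom=4−1·8/55=212/55; d'=(30−1·-372/55)/(212/55)=1011/106
back: M3=1011/106
back: M2=-372/55−8/55·1011/106=-432/53
back: M1=15/2−3/8·-432/53=1119/106
M: M0=0, M1=1119/106, M2=-432/53, M3=1011/106, M4=0
seg 0: a=3, c=M0/2=0, d=(M1−M0)/(6·1)=373/212, b=Δ0−h0·(2M0+M1)/6=-2069/212
seg 1: a=-5, c=M1/2=1119/212, d=(M2−M1)/(6·3)=-661/636, b=Δ1−h1·(2M1+M2)/6=-475/106
seg 2: a=1, c=M2/2=-216/53, d=(M3−M2)/(6·1)=625/212, b=Δ2−h2·(2M2+M3)/6=-185/212
seg 3: a=-1, c=M3/2=1011/212, d=(M4−M3)/(6·1)=-337/212, b=Δ3−h3·(2M3+M4)/6=-19/106
t_q=1/2 → seg 0, τ=1/2; S=3+-2069/212·τ+0·τ²+373/212·τ³=-2815/1696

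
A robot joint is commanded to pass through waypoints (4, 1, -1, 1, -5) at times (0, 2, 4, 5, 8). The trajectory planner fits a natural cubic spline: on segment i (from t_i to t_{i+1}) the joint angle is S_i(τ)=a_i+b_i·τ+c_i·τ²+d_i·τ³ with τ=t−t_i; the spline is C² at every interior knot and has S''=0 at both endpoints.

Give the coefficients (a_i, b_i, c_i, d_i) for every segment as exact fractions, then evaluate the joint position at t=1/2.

  seg 0: a=4 b=-451/344 c=0 d=-65/1376
  seg 1: a=1 b=-323/172 c=-195/688 d=497/1376
  seg 2: a=-1 b=455/344 c=81/43 d=-415/344
  seg 3: a=1 b=253/172 c=-597/344 d=199/1032
S(1/2) = 36751/11008

Δ: Δ0=-3/2, Δ1=-1, Δ2=2, Δ3=-2
row 1: diag=8, rhs=3; c'=1/4, d'=3/8
row 2: denom=6−2·1/4=11/2; d'=(18−2·3/8)/(11/2)=69/22
row 3: denom=8−1·2/11=86/11; d'=(-24−1·69/22)/(86/11)=-597/172
back: M3=-597/172
back: M2=69/22−2/11·-597/172=162/43
back: M1=3/8−1/4·162/43=-195/344
M: M0=0, M1=-195/344, M2=162/43, M3=-597/172, M4=0
seg 0: a=4, c=M0/2=0, d=(M1−M0)/(6·2)=-65/1376, b=Δ0−h0·(2M0+M1)/6=-451/344
seg 1: a=1, c=M1/2=-195/688, d=(M2−M1)/(6·2)=497/1376, b=Δ1−h1·(2M1+M2)/6=-323/172
seg 2: a=-1, c=M2/2=81/43, d=(M3−M2)/(6·1)=-415/344, b=Δ2−h2·(2M2+M3)/6=455/344
seg 3: a=1, c=M3/2=-597/344, d=(M4−M3)/(6·3)=199/1032, b=Δ3−h3·(2M3+M4)/6=253/172
t_q=1/2 → seg 0, τ=1/2; S=4+-451/344·τ+0·τ²+-65/1376·τ³=36751/11008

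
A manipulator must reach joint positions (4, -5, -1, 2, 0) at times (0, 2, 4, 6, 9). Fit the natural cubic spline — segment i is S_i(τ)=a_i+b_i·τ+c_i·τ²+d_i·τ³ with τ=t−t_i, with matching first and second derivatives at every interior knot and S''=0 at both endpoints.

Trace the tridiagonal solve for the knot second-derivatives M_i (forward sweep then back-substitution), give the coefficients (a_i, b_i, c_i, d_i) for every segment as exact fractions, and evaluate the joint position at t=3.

Δ: Δ0=-9/2, Δ1=2, Δ2=3/2, Δ3=-2/3
row 1: diag=8, rhs=39; c'=1/4, d'=39/8
row 2: denom=8−2·1/4=15/2; d'=(-3−2·39/8)/(15/2)=-17/10
row 3: denom=10−2·4/15=142/15; d'=(-13−2·-17/10)/(142/15)=-72/71
back: M3=-72/71
back: M2=-17/10−4/15·-72/71=-203/142
back: M1=39/8−1/4·-203/142=743/142
M: M0=0, M1=743/142, M2=-203/142, M3=-72/71, M4=0
seg 0: a=4, c=M0/2=0, d=(M1−M0)/(6·2)=743/1704, b=Δ0−h0·(2M0+M1)/6=-1330/213
seg 1: a=-5, c=M1/2=743/284, d=(M2−M1)/(6·2)=-473/852, b=Δ1−h1·(2M1+M2)/6=-431/426
seg 2: a=-1, c=M2/2=-203/284, d=(M3−M2)/(6·2)=59/1704, b=Δ2−h2·(2M2+M3)/6=1189/426
seg 3: a=2, c=M3/2=-36/71, d=(M4−M3)/(6·3)=4/71, b=Δ3−h3·(2M3+M4)/6=74/213
t_q=3 → seg 1, τ=1; S=-5+-431/426·τ+743/284·τ²+-473/852·τ³=-561/142

  seg 0: a=4 b=-1330/213 c=0 d=743/1704
  seg 1: a=-5 b=-431/426 c=743/284 d=-473/852
  seg 2: a=-1 b=1189/426 c=-203/284 d=59/1704
  seg 3: a=2 b=74/213 c=-36/71 d=4/71
S(3) = -561/142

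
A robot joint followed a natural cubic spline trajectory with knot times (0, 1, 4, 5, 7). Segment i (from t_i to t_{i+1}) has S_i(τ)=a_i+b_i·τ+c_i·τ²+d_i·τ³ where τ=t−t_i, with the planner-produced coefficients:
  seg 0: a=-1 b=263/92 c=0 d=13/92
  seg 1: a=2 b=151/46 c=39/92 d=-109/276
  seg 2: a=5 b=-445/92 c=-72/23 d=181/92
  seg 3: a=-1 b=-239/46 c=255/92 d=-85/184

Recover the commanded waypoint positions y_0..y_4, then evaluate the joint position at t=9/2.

y_0 = S_0(0) = a_0 = -1
y_1 = S_1(0) = a_1 = 2
y_2 = S_2(0) = a_2 = 5
y_3 = S_3(0) = a_3 = -1
y_4 = S_3(2) = -4
t_q=9/2 is in segment 2 (τ=1/2); S_2(τ)=1505/736

y_0=-1 y_1=2 y_2=5 y_3=-1 y_4=-4
S(9/2) = 1505/736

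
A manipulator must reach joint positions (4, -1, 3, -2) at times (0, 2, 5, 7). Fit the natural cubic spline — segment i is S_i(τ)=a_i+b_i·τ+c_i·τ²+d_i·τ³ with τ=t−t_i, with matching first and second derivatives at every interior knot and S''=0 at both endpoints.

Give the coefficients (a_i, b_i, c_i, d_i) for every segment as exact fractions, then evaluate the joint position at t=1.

Δ: Δ0=-5/2, Δ1=4/3, Δ2=-5/2
row 1: diag=10, rhs=23; c'=3/10, d'=23/10
row 2: denom=10−3·3/10=91/10; d'=(-23−3·23/10)/(91/10)=-23/7
back: M2=-23/7
back: M1=23/10−3/10·-23/7=23/7
M: M0=0, M1=23/7, M2=-23/7, M3=0
seg 0: a=4, c=M0/2=0, d=(M1−M0)/(6·2)=23/84, b=Δ0−h0·(2M0+M1)/6=-151/42
seg 1: a=-1, c=M1/2=23/14, d=(M2−M1)/(6·3)=-23/63, b=Δ1−h1·(2M1+M2)/6=-13/42
seg 2: a=3, c=M2/2=-23/14, d=(M3−M2)/(6·2)=23/84, b=Δ2−h2·(2M2+M3)/6=-13/42
t_q=1 → seg 0, τ=1; S=4+-151/42·τ+0·τ²+23/84·τ³=19/28

  seg 0: a=4 b=-151/42 c=0 d=23/84
  seg 1: a=-1 b=-13/42 c=23/14 d=-23/63
  seg 2: a=3 b=-13/42 c=-23/14 d=23/84
S(1) = 19/28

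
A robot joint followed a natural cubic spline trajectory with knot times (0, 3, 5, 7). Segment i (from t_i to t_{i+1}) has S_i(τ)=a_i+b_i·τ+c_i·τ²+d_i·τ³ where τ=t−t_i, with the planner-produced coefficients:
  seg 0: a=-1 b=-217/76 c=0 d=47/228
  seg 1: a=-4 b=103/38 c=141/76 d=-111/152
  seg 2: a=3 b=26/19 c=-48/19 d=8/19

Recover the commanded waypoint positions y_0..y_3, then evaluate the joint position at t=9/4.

y_0=-1 y_1=-4 y_2=3 y_3=-1
S(9/4) = -24691/4864

y_0 = S_0(0) = a_0 = -1
y_1 = S_1(0) = a_1 = -4
y_2 = S_2(0) = a_2 = 3
y_3 = S_2(2) = -1
t_q=9/4 is in segment 0 (τ=9/4); S_0(τ)=-24691/4864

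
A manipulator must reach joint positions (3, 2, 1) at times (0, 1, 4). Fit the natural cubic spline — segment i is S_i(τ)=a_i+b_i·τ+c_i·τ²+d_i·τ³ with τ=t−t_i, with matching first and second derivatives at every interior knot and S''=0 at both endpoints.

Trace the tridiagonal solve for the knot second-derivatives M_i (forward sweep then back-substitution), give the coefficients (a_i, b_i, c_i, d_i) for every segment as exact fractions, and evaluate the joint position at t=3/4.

Δ: Δ0=-1, Δ1=-1/3
row 1: diag=8, rhs=4; c'=3/8, d'=1/2
back: M1=1/2
M: M0=0, M1=1/2, M2=0
seg 0: a=3, c=M0/2=0, d=(M1−M0)/(6·1)=1/12, b=Δ0−h0·(2M0+M1)/6=-13/12
seg 1: a=2, c=M1/2=1/4, d=(M2−M1)/(6·3)=-1/36, b=Δ1−h1·(2M1+M2)/6=-5/6
t_q=3/4 → seg 0, τ=3/4; S=3+-13/12·τ+0·τ²+1/12·τ³=569/256

  seg 0: a=3 b=-13/12 c=0 d=1/12
  seg 1: a=2 b=-5/6 c=1/4 d=-1/36
S(3/4) = 569/256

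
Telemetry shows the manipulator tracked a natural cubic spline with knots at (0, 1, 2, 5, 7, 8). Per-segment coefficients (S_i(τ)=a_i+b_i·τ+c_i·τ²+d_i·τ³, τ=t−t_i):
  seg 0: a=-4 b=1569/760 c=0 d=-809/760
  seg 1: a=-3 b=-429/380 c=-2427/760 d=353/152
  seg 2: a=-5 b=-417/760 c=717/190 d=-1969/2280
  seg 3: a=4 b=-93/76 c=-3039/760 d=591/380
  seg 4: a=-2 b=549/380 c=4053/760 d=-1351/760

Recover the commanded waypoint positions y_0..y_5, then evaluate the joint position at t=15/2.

y_0 = S_0(0) = a_0 = -4
y_1 = S_1(0) = a_1 = -3
y_2 = S_2(0) = a_2 = -5
y_3 = S_3(0) = a_3 = 4
y_4 = S_4(0) = a_4 = -2
y_5 = S_4(1) = 3
t_q=15/2 is in segment 4 (τ=1/2); S_4(τ)=-1013/6080

y_0=-4 y_1=-3 y_2=-5 y_3=4 y_4=-2 y_5=3
S(15/2) = -1013/6080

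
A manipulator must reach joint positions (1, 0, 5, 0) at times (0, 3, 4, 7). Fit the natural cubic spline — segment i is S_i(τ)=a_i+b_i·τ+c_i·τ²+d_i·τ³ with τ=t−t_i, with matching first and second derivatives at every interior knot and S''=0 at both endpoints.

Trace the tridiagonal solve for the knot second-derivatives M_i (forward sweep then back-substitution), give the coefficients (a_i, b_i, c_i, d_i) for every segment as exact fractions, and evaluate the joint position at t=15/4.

  seg 0: a=1 b=-169/63 c=0 d=148/567
  seg 1: a=0 b=275/63 c=148/63 d=-12/7
  seg 2: a=5 b=247/63 c=-176/63 d=176/567
S(15/4) = 1301/336

Δ: Δ0=-1/3, Δ1=5, Δ2=-5/3
row 1: diag=8, rhs=32; c'=1/8, d'=4
row 2: denom=8−1·1/8=63/8; d'=(-40−1·4)/(63/8)=-352/63
back: M2=-352/63
back: M1=4−1/8·-352/63=296/63
M: M0=0, M1=296/63, M2=-352/63, M3=0
seg 0: a=1, c=M0/2=0, d=(M1−M0)/(6·3)=148/567, b=Δ0−h0·(2M0+M1)/6=-169/63
seg 1: a=0, c=M1/2=148/63, d=(M2−M1)/(6·1)=-12/7, b=Δ1−h1·(2M1+M2)/6=275/63
seg 2: a=5, c=M2/2=-176/63, d=(M3−M2)/(6·3)=176/567, b=Δ2−h2·(2M2+M3)/6=247/63
t_q=15/4 → seg 1, τ=3/4; S=0+275/63·τ+148/63·τ²+-12/7·τ³=1301/336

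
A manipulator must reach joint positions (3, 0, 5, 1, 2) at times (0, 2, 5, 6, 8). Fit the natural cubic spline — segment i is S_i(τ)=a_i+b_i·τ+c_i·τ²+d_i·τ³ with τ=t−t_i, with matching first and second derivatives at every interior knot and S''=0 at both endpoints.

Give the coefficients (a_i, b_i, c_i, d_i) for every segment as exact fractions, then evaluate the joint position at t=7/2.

Δ: Δ0=-3/2, Δ1=5/3, Δ2=-4, Δ3=1/2
row 1: diag=10, rhs=19; c'=3/10, d'=19/10
row 2: denom=8−3·3/10=71/10; d'=(-34−3·19/10)/(71/10)=-397/71
row 3: denom=6−1·10/71=416/71; d'=(27−1·-397/71)/(416/71)=89/16
back: M3=89/16
back: M2=-397/71−10/71·89/16=-51/8
back: M1=19/10−3/10·-51/8=61/16
M: M0=0, M1=61/16, M2=-51/8, M3=89/16, M4=0
seg 0: a=3, c=M0/2=0, d=(M1−M0)/(6·2)=61/192, b=Δ0−h0·(2M0+M1)/6=-133/48
seg 1: a=0, c=M1/2=61/32, d=(M2−M1)/(6·3)=-163/288, b=Δ1−h1·(2M1+M2)/6=25/24
seg 2: a=5, c=M2/2=-51/16, d=(M3−M2)/(6·1)=191/96, b=Δ2−h2·(2M2+M3)/6=-269/96
seg 3: a=1, c=M3/2=89/32, d=(M4−M3)/(6·2)=-89/192, b=Δ3−h3·(2M3+M4)/6=-77/24
t_q=7/2 → seg 1, τ=3/2; S=0+25/24·τ+61/32·τ²+-163/288·τ³=1009/256

  seg 0: a=3 b=-133/48 c=0 d=61/192
  seg 1: a=0 b=25/24 c=61/32 d=-163/288
  seg 2: a=5 b=-269/96 c=-51/16 d=191/96
  seg 3: a=1 b=-77/24 c=89/32 d=-89/192
S(7/2) = 1009/256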